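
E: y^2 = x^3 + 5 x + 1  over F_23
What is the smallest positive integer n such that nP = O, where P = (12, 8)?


Compute successive multiples of P until we hit O:
  1P = (12, 8)
  2P = (22, 15)
  3P = (21, 11)
  4P = (8, 1)
  5P = (19, 20)
  6P = (17, 13)
  7P = (18, 9)
  8P = (9, 4)
  ... (continuing to 31P)
  31P = O

ord(P) = 31


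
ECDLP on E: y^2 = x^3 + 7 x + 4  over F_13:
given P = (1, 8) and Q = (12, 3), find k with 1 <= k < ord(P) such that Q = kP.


Enumerate multiples of P until we hit Q = (12, 3):
  1P = (1, 8)
  2P = (12, 3)
Match found at i = 2.

k = 2


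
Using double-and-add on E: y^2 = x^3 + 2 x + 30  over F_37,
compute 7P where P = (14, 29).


k = 7 = 111_2 (binary, LSB first: 111)
Double-and-add from P = (14, 29):
  bit 0 = 1: acc = O + (14, 29) = (14, 29)
  bit 1 = 1: acc = (14, 29) + (20, 35) = (4, 18)
  bit 2 = 1: acc = (4, 18) + (8, 22) = (26, 34)

7P = (26, 34)


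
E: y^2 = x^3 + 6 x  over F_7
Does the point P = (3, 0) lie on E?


Check whether y^2 = x^3 + 6 x + 0 (mod 7) for (x, y) = (3, 0).
LHS: y^2 = 0^2 mod 7 = 0
RHS: x^3 + 6 x + 0 = 3^3 + 6*3 + 0 mod 7 = 3
LHS != RHS

No, not on the curve


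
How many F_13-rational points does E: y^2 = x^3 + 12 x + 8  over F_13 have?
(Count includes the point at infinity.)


For each x in F_13, count y with y^2 = x^3 + 12 x + 8 mod 13:
  x = 2: RHS = 1, y in [1, 12]  -> 2 point(s)
  x = 4: RHS = 3, y in [4, 9]  -> 2 point(s)
  x = 6: RHS = 10, y in [6, 7]  -> 2 point(s)
  x = 9: RHS = 0, y in [0]  -> 1 point(s)
  x = 10: RHS = 10, y in [6, 7]  -> 2 point(s)
Affine points: 9. Add the point at infinity: total = 10.

#E(F_13) = 10


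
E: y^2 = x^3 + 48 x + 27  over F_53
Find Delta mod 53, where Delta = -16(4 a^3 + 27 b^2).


4 a^3 + 27 b^2 = 4*48^3 + 27*27^2 = 442368 + 19683 = 462051
Delta = -16 * (462051) = -7392816
Delta mod 53 = 48

Delta = 48 (mod 53)


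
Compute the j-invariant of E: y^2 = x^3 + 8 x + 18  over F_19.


Delta = -16(4 a^3 + 27 b^2) mod 19 = 12
-1728 * (4 a)^3 = -1728 * (4*8)^3 mod 19 = 12
j = 12 * 12^(-1) mod 19 = 1

j = 1 (mod 19)


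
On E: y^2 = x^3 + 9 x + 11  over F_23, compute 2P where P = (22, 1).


Doubling: s = (3 x1^2 + a) / (2 y1)
s = (3*22^2 + 9) / (2*1) mod 23 = 6
x3 = s^2 - 2 x1 mod 23 = 6^2 - 2*22 = 15
y3 = s (x1 - x3) - y1 mod 23 = 6 * (22 - 15) - 1 = 18

2P = (15, 18)


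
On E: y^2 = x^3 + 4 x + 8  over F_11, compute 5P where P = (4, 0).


k = 5 = 101_2 (binary, LSB first: 101)
Double-and-add from P = (4, 0):
  bit 0 = 1: acc = O + (4, 0) = (4, 0)
  bit 1 = 0: acc unchanged = (4, 0)
  bit 2 = 1: acc = (4, 0) + O = (4, 0)

5P = (4, 0)


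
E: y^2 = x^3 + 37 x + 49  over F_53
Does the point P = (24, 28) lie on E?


Check whether y^2 = x^3 + 37 x + 49 (mod 53) for (x, y) = (24, 28).
LHS: y^2 = 28^2 mod 53 = 42
RHS: x^3 + 37 x + 49 = 24^3 + 37*24 + 49 mod 53 = 27
LHS != RHS

No, not on the curve


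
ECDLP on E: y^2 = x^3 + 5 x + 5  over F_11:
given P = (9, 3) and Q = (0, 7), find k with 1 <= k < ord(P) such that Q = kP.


Enumerate multiples of P until we hit Q = (0, 7):
  1P = (9, 3)
  2P = (5, 1)
  3P = (0, 7)
Match found at i = 3.

k = 3


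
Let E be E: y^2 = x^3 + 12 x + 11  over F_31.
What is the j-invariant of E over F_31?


Delta = -16(4 a^3 + 27 b^2) mod 31 = 10
-1728 * (4 a)^3 = -1728 * (4*12)^3 mod 31 = 27
j = 27 * 10^(-1) mod 31 = 12

j = 12 (mod 31)


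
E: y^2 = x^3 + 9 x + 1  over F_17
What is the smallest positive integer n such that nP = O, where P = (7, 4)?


Compute successive multiples of P until we hit O:
  1P = (7, 4)
  2P = (5, 1)
  3P = (3, 2)
  4P = (3, 15)
  5P = (5, 16)
  6P = (7, 13)
  7P = O

ord(P) = 7


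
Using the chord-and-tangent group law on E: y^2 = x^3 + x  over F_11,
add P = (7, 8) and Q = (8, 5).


P != Q, so use the chord formula.
s = (y2 - y1) / (x2 - x1) = (8) / (1) mod 11 = 8
x3 = s^2 - x1 - x2 mod 11 = 8^2 - 7 - 8 = 5
y3 = s (x1 - x3) - y1 mod 11 = 8 * (7 - 5) - 8 = 8

P + Q = (5, 8)


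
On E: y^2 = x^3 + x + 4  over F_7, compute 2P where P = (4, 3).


Doubling: s = (3 x1^2 + a) / (2 y1)
s = (3*4^2 + 1) / (2*3) mod 7 = 0
x3 = s^2 - 2 x1 mod 7 = 0^2 - 2*4 = 6
y3 = s (x1 - x3) - y1 mod 7 = 0 * (4 - 6) - 3 = 4

2P = (6, 4)


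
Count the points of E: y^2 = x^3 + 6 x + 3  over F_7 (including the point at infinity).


For each x in F_7, count y with y^2 = x^3 + 6 x + 3 mod 7:
  x = 2: RHS = 2, y in [3, 4]  -> 2 point(s)
  x = 4: RHS = 0, y in [0]  -> 1 point(s)
  x = 5: RHS = 4, y in [2, 5]  -> 2 point(s)
Affine points: 5. Add the point at infinity: total = 6.

#E(F_7) = 6


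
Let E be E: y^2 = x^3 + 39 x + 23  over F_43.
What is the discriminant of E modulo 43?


4 a^3 + 27 b^2 = 4*39^3 + 27*23^2 = 237276 + 14283 = 251559
Delta = -16 * (251559) = -4024944
Delta mod 43 = 28

Delta = 28 (mod 43)


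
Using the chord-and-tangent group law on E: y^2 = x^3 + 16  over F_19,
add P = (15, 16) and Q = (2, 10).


P != Q, so use the chord formula.
s = (y2 - y1) / (x2 - x1) = (13) / (6) mod 19 = 18
x3 = s^2 - x1 - x2 mod 19 = 18^2 - 15 - 2 = 3
y3 = s (x1 - x3) - y1 mod 19 = 18 * (15 - 3) - 16 = 10

P + Q = (3, 10)


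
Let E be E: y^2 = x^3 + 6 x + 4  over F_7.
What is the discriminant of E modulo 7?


4 a^3 + 27 b^2 = 4*6^3 + 27*4^2 = 864 + 432 = 1296
Delta = -16 * (1296) = -20736
Delta mod 7 = 5

Delta = 5 (mod 7)


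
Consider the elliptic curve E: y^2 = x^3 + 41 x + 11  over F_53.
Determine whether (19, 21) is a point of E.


Check whether y^2 = x^3 + 41 x + 11 (mod 53) for (x, y) = (19, 21).
LHS: y^2 = 21^2 mod 53 = 17
RHS: x^3 + 41 x + 11 = 19^3 + 41*19 + 11 mod 53 = 17
LHS = RHS

Yes, on the curve


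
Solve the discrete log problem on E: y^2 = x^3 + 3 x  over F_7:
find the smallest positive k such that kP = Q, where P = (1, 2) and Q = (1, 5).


Enumerate multiples of P until we hit Q = (1, 5):
  1P = (1, 2)
  2P = (2, 0)
  3P = (1, 5)
Match found at i = 3.

k = 3


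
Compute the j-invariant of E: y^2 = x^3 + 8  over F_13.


Delta = -16(4 a^3 + 27 b^2) mod 13 = 3
-1728 * (4 a)^3 = -1728 * (4*0)^3 mod 13 = 0
j = 0 * 3^(-1) mod 13 = 0

j = 0 (mod 13)


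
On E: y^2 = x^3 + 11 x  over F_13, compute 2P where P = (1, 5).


Doubling: s = (3 x1^2 + a) / (2 y1)
s = (3*1^2 + 11) / (2*5) mod 13 = 4
x3 = s^2 - 2 x1 mod 13 = 4^2 - 2*1 = 1
y3 = s (x1 - x3) - y1 mod 13 = 4 * (1 - 1) - 5 = 8

2P = (1, 8)


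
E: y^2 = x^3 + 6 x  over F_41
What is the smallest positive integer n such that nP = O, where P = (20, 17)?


Compute successive multiples of P until we hit O:
  1P = (20, 17)
  2P = (32, 18)
  3P = (32, 23)
  4P = (20, 24)
  5P = O

ord(P) = 5


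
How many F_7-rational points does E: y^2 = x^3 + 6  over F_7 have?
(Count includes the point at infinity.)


For each x in F_7, count y with y^2 = x^3 + 0 x + 6 mod 7:
  x = 1: RHS = 0, y in [0]  -> 1 point(s)
  x = 2: RHS = 0, y in [0]  -> 1 point(s)
  x = 4: RHS = 0, y in [0]  -> 1 point(s)
Affine points: 3. Add the point at infinity: total = 4.

#E(F_7) = 4


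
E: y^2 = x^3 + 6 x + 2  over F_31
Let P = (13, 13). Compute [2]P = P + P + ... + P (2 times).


k = 2 = 10_2 (binary, LSB first: 01)
Double-and-add from P = (13, 13):
  bit 0 = 0: acc unchanged = O
  bit 1 = 1: acc = O + (24, 12) = (24, 12)

2P = (24, 12)


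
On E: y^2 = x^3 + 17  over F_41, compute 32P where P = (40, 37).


k = 32 = 100000_2 (binary, LSB first: 000001)
Double-and-add from P = (40, 37):
  bit 0 = 0: acc unchanged = O
  bit 1 = 0: acc unchanged = O
  bit 2 = 0: acc unchanged = O
  bit 3 = 0: acc unchanged = O
  bit 4 = 0: acc unchanged = O
  bit 5 = 1: acc = O + (11, 35) = (11, 35)

32P = (11, 35)


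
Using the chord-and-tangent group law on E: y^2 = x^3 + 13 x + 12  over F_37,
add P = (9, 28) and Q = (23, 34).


P != Q, so use the chord formula.
s = (y2 - y1) / (x2 - x1) = (6) / (14) mod 37 = 11
x3 = s^2 - x1 - x2 mod 37 = 11^2 - 9 - 23 = 15
y3 = s (x1 - x3) - y1 mod 37 = 11 * (9 - 15) - 28 = 17

P + Q = (15, 17)


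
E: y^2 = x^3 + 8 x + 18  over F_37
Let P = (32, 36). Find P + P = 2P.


Doubling: s = (3 x1^2 + a) / (2 y1)
s = (3*32^2 + 8) / (2*36) mod 37 = 14
x3 = s^2 - 2 x1 mod 37 = 14^2 - 2*32 = 21
y3 = s (x1 - x3) - y1 mod 37 = 14 * (32 - 21) - 36 = 7

2P = (21, 7)


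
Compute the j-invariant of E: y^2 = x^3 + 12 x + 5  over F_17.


Delta = -16(4 a^3 + 27 b^2) mod 17 = 5
-1728 * (4 a)^3 = -1728 * (4*12)^3 mod 17 = 8
j = 8 * 5^(-1) mod 17 = 5

j = 5 (mod 17)


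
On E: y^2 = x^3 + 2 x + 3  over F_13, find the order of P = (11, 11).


Compute successive multiples of P until we hit O:
  1P = (11, 11)
  2P = (0, 9)
  3P = (3, 7)
  4P = (9, 3)
  5P = (9, 10)
  6P = (3, 6)
  7P = (0, 4)
  8P = (11, 2)
  ... (continuing to 9P)
  9P = O

ord(P) = 9


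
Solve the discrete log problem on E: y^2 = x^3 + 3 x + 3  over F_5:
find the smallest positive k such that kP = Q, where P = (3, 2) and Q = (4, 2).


Enumerate multiples of P until we hit Q = (4, 2):
  1P = (3, 2)
  2P = (4, 3)
  3P = (4, 2)
Match found at i = 3.

k = 3


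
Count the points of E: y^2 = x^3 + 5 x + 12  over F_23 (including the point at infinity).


For each x in F_23, count y with y^2 = x^3 + 5 x + 12 mod 23:
  x = 0: RHS = 12, y in [9, 14]  -> 2 point(s)
  x = 1: RHS = 18, y in [8, 15]  -> 2 point(s)
  x = 3: RHS = 8, y in [10, 13]  -> 2 point(s)
  x = 4: RHS = 4, y in [2, 21]  -> 2 point(s)
  x = 5: RHS = 1, y in [1, 22]  -> 2 point(s)
  x = 8: RHS = 12, y in [9, 14]  -> 2 point(s)
  x = 9: RHS = 4, y in [2, 21]  -> 2 point(s)
  x = 10: RHS = 4, y in [2, 21]  -> 2 point(s)
  x = 11: RHS = 18, y in [8, 15]  -> 2 point(s)
  x = 12: RHS = 6, y in [11, 12]  -> 2 point(s)
  x = 15: RHS = 12, y in [9, 14]  -> 2 point(s)
  x = 16: RHS = 2, y in [5, 18]  -> 2 point(s)
  x = 18: RHS = 0, y in [0]  -> 1 point(s)
  x = 20: RHS = 16, y in [4, 19]  -> 2 point(s)
  x = 22: RHS = 6, y in [11, 12]  -> 2 point(s)
Affine points: 29. Add the point at infinity: total = 30.

#E(F_23) = 30


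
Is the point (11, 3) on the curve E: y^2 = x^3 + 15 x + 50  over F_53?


Check whether y^2 = x^3 + 15 x + 50 (mod 53) for (x, y) = (11, 3).
LHS: y^2 = 3^2 mod 53 = 9
RHS: x^3 + 15 x + 50 = 11^3 + 15*11 + 50 mod 53 = 9
LHS = RHS

Yes, on the curve


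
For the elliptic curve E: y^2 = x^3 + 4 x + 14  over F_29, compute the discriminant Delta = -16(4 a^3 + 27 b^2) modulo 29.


4 a^3 + 27 b^2 = 4*4^3 + 27*14^2 = 256 + 5292 = 5548
Delta = -16 * (5548) = -88768
Delta mod 29 = 1

Delta = 1 (mod 29)


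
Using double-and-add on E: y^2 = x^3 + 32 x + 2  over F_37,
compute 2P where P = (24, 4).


k = 2 = 10_2 (binary, LSB first: 01)
Double-and-add from P = (24, 4):
  bit 0 = 0: acc unchanged = O
  bit 1 = 1: acc = O + (30, 8) = (30, 8)

2P = (30, 8)


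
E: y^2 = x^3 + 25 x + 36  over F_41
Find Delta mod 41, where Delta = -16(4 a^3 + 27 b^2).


4 a^3 + 27 b^2 = 4*25^3 + 27*36^2 = 62500 + 34992 = 97492
Delta = -16 * (97492) = -1559872
Delta mod 41 = 14

Delta = 14 (mod 41)


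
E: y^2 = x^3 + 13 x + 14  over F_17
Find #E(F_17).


For each x in F_17, count y with y^2 = x^3 + 13 x + 14 mod 17:
  x = 5: RHS = 0, y in [0]  -> 1 point(s)
  x = 6: RHS = 2, y in [6, 11]  -> 2 point(s)
  x = 8: RHS = 1, y in [1, 16]  -> 2 point(s)
  x = 11: RHS = 9, y in [3, 14]  -> 2 point(s)
  x = 13: RHS = 0, y in [0]  -> 1 point(s)
  x = 14: RHS = 16, y in [4, 13]  -> 2 point(s)
  x = 16: RHS = 0, y in [0]  -> 1 point(s)
Affine points: 11. Add the point at infinity: total = 12.

#E(F_17) = 12


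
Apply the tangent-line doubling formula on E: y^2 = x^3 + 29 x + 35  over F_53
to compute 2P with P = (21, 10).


Doubling: s = (3 x1^2 + a) / (2 y1)
s = (3*21^2 + 29) / (2*10) mod 53 = 4
x3 = s^2 - 2 x1 mod 53 = 4^2 - 2*21 = 27
y3 = s (x1 - x3) - y1 mod 53 = 4 * (21 - 27) - 10 = 19

2P = (27, 19)


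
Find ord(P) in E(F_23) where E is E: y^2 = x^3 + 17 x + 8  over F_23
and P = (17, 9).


Compute successive multiples of P until we hit O:
  1P = (17, 9)
  2P = (16, 12)
  3P = (22, 6)
  4P = (0, 13)
  5P = (9, 4)
  6P = (15, 21)
  7P = (4, 5)
  8P = (4, 18)
  ... (continuing to 15P)
  15P = O

ord(P) = 15


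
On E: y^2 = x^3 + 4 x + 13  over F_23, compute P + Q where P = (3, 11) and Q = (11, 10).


P != Q, so use the chord formula.
s = (y2 - y1) / (x2 - x1) = (22) / (8) mod 23 = 20
x3 = s^2 - x1 - x2 mod 23 = 20^2 - 3 - 11 = 18
y3 = s (x1 - x3) - y1 mod 23 = 20 * (3 - 18) - 11 = 11

P + Q = (18, 11)


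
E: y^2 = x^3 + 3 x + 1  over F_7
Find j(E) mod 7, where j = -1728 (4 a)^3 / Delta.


Delta = -16(4 a^3 + 27 b^2) mod 7 = 3
-1728 * (4 a)^3 = -1728 * (4*3)^3 mod 7 = 6
j = 6 * 3^(-1) mod 7 = 2

j = 2 (mod 7)


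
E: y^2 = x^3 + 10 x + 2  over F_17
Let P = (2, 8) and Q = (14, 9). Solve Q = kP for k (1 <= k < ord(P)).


Enumerate multiples of P until we hit Q = (14, 9):
  1P = (2, 8)
  2P = (4, 2)
  3P = (3, 12)
  4P = (11, 7)
  5P = (8, 4)
  6P = (15, 12)
  7P = (1, 8)
  8P = (14, 9)
Match found at i = 8.

k = 8


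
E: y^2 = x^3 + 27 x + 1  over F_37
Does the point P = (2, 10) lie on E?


Check whether y^2 = x^3 + 27 x + 1 (mod 37) for (x, y) = (2, 10).
LHS: y^2 = 10^2 mod 37 = 26
RHS: x^3 + 27 x + 1 = 2^3 + 27*2 + 1 mod 37 = 26
LHS = RHS

Yes, on the curve


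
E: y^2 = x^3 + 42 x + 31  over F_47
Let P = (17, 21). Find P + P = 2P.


Doubling: s = (3 x1^2 + a) / (2 y1)
s = (3*17^2 + 42) / (2*21) mod 47 = 25
x3 = s^2 - 2 x1 mod 47 = 25^2 - 2*17 = 27
y3 = s (x1 - x3) - y1 mod 47 = 25 * (17 - 27) - 21 = 11

2P = (27, 11)


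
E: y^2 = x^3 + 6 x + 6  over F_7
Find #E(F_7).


For each x in F_7, count y with y^2 = x^3 + 6 x + 6 mod 7:
  x = 3: RHS = 2, y in [3, 4]  -> 2 point(s)
  x = 5: RHS = 0, y in [0]  -> 1 point(s)
Affine points: 3. Add the point at infinity: total = 4.

#E(F_7) = 4


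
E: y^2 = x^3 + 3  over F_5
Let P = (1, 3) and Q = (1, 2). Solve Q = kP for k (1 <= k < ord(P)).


Enumerate multiples of P until we hit Q = (1, 2):
  1P = (1, 3)
  2P = (2, 4)
  3P = (3, 0)
  4P = (2, 1)
  5P = (1, 2)
Match found at i = 5.

k = 5


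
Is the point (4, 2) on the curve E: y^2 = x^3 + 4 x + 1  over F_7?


Check whether y^2 = x^3 + 4 x + 1 (mod 7) for (x, y) = (4, 2).
LHS: y^2 = 2^2 mod 7 = 4
RHS: x^3 + 4 x + 1 = 4^3 + 4*4 + 1 mod 7 = 4
LHS = RHS

Yes, on the curve


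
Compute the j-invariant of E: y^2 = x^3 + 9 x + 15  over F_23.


Delta = -16(4 a^3 + 27 b^2) mod 23 = 9
-1728 * (4 a)^3 = -1728 * (4*9)^3 mod 23 = 10
j = 10 * 9^(-1) mod 23 = 19

j = 19 (mod 23)


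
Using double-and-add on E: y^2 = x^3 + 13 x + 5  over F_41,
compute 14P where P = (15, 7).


k = 14 = 1110_2 (binary, LSB first: 0111)
Double-and-add from P = (15, 7):
  bit 0 = 0: acc unchanged = O
  bit 1 = 1: acc = O + (2, 11) = (2, 11)
  bit 2 = 1: acc = (2, 11) + (5, 21) = (36, 26)
  bit 3 = 1: acc = (36, 26) + (26, 17) = (4, 11)

14P = (4, 11)


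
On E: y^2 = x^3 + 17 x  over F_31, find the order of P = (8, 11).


Compute successive multiples of P until we hit O:
  1P = (8, 11)
  2P = (20, 30)
  3P = (4, 16)
  4P = (7, 11)
  5P = (16, 20)
  6P = (1, 24)
  7P = (9, 13)
  8P = (18, 0)
  ... (continuing to 16P)
  16P = O

ord(P) = 16


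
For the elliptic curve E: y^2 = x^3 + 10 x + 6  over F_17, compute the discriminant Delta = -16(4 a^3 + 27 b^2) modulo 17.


4 a^3 + 27 b^2 = 4*10^3 + 27*6^2 = 4000 + 972 = 4972
Delta = -16 * (4972) = -79552
Delta mod 17 = 8

Delta = 8 (mod 17)


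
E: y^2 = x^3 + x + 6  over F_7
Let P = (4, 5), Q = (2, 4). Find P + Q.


P != Q, so use the chord formula.
s = (y2 - y1) / (x2 - x1) = (6) / (5) mod 7 = 4
x3 = s^2 - x1 - x2 mod 7 = 4^2 - 4 - 2 = 3
y3 = s (x1 - x3) - y1 mod 7 = 4 * (4 - 3) - 5 = 6

P + Q = (3, 6)


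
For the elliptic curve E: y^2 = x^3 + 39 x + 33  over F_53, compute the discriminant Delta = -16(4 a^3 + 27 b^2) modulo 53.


4 a^3 + 27 b^2 = 4*39^3 + 27*33^2 = 237276 + 29403 = 266679
Delta = -16 * (266679) = -4266864
Delta mod 53 = 7

Delta = 7 (mod 53)


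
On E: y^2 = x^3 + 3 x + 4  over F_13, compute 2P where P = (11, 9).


Doubling: s = (3 x1^2 + a) / (2 y1)
s = (3*11^2 + 3) / (2*9) mod 13 = 3
x3 = s^2 - 2 x1 mod 13 = 3^2 - 2*11 = 0
y3 = s (x1 - x3) - y1 mod 13 = 3 * (11 - 0) - 9 = 11

2P = (0, 11)


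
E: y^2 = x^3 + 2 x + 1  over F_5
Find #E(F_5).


For each x in F_5, count y with y^2 = x^3 + 2 x + 1 mod 5:
  x = 0: RHS = 1, y in [1, 4]  -> 2 point(s)
  x = 1: RHS = 4, y in [2, 3]  -> 2 point(s)
  x = 3: RHS = 4, y in [2, 3]  -> 2 point(s)
Affine points: 6. Add the point at infinity: total = 7.

#E(F_5) = 7


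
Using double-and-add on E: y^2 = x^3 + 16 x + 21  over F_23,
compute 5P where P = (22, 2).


k = 5 = 101_2 (binary, LSB first: 101)
Double-and-add from P = (22, 2):
  bit 0 = 1: acc = O + (22, 2) = (22, 2)
  bit 1 = 0: acc unchanged = (22, 2)
  bit 2 = 1: acc = (22, 2) + (19, 10) = (7, 4)

5P = (7, 4)


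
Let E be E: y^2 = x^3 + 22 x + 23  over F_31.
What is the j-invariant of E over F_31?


Delta = -16(4 a^3 + 27 b^2) mod 31 = 5
-1728 * (4 a)^3 = -1728 * (4*22)^3 mod 31 = 23
j = 23 * 5^(-1) mod 31 = 17

j = 17 (mod 31)


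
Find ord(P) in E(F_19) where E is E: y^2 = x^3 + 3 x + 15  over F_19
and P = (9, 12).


Compute successive multiples of P until we hit O:
  1P = (9, 12)
  2P = (17, 1)
  3P = (13, 3)
  4P = (8, 0)
  5P = (13, 16)
  6P = (17, 18)
  7P = (9, 7)
  8P = O

ord(P) = 8


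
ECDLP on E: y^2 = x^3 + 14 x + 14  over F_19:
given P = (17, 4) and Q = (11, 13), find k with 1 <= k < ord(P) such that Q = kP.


Enumerate multiples of P until we hit Q = (11, 13):
  1P = (17, 4)
  2P = (11, 6)
  3P = (8, 12)
  4P = (3, 11)
  5P = (4, 18)
  6P = (14, 3)
  7P = (5, 0)
  8P = (14, 16)
  9P = (4, 1)
  10P = (3, 8)
  11P = (8, 7)
  12P = (11, 13)
Match found at i = 12.

k = 12


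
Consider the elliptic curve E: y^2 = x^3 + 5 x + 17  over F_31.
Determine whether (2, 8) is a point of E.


Check whether y^2 = x^3 + 5 x + 17 (mod 31) for (x, y) = (2, 8).
LHS: y^2 = 8^2 mod 31 = 2
RHS: x^3 + 5 x + 17 = 2^3 + 5*2 + 17 mod 31 = 4
LHS != RHS

No, not on the curve


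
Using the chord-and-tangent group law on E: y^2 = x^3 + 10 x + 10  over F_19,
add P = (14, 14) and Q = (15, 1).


P != Q, so use the chord formula.
s = (y2 - y1) / (x2 - x1) = (6) / (1) mod 19 = 6
x3 = s^2 - x1 - x2 mod 19 = 6^2 - 14 - 15 = 7
y3 = s (x1 - x3) - y1 mod 19 = 6 * (14 - 7) - 14 = 9

P + Q = (7, 9)


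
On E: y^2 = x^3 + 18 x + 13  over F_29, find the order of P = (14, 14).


Compute successive multiples of P until we hit O:
  1P = (14, 14)
  2P = (10, 27)
  3P = (21, 16)
  4P = (0, 19)
  5P = (28, 20)
  6P = (15, 27)
  7P = (24, 1)
  8P = (4, 2)
  ... (continuing to 31P)
  31P = O

ord(P) = 31


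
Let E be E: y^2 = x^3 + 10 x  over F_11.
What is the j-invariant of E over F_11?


Delta = -16(4 a^3 + 27 b^2) mod 11 = 9
-1728 * (4 a)^3 = -1728 * (4*10)^3 mod 11 = 9
j = 9 * 9^(-1) mod 11 = 1

j = 1 (mod 11)


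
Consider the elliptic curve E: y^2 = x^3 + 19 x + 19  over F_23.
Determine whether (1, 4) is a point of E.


Check whether y^2 = x^3 + 19 x + 19 (mod 23) for (x, y) = (1, 4).
LHS: y^2 = 4^2 mod 23 = 16
RHS: x^3 + 19 x + 19 = 1^3 + 19*1 + 19 mod 23 = 16
LHS = RHS

Yes, on the curve


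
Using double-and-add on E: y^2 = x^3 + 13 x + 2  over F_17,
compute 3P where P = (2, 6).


k = 3 = 11_2 (binary, LSB first: 11)
Double-and-add from P = (2, 6):
  bit 0 = 1: acc = O + (2, 6) = (2, 6)
  bit 1 = 1: acc = (2, 6) + (4, 4) = (12, 4)

3P = (12, 4)


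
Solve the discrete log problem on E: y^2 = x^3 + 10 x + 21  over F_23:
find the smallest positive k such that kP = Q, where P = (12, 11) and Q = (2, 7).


Enumerate multiples of P until we hit Q = (2, 7):
  1P = (12, 11)
  2P = (1, 3)
  3P = (13, 5)
  4P = (11, 6)
  5P = (2, 16)
  6P = (15, 2)
  7P = (5, 14)
  8P = (9, 14)
  9P = (3, 3)
  10P = (21, 4)
  11P = (19, 20)
  12P = (19, 3)
  13P = (21, 19)
  14P = (3, 20)
  15P = (9, 9)
  16P = (5, 9)
  17P = (15, 21)
  18P = (2, 7)
Match found at i = 18.

k = 18


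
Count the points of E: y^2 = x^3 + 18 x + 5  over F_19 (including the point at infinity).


For each x in F_19, count y with y^2 = x^3 + 18 x + 5 mod 19:
  x = 0: RHS = 5, y in [9, 10]  -> 2 point(s)
  x = 1: RHS = 5, y in [9, 10]  -> 2 point(s)
  x = 2: RHS = 11, y in [7, 12]  -> 2 point(s)
  x = 5: RHS = 11, y in [7, 12]  -> 2 point(s)
  x = 6: RHS = 6, y in [5, 14]  -> 2 point(s)
  x = 10: RHS = 7, y in [8, 11]  -> 2 point(s)
  x = 12: RHS = 11, y in [7, 12]  -> 2 point(s)
  x = 13: RHS = 4, y in [2, 17]  -> 2 point(s)
  x = 16: RHS = 0, y in [0]  -> 1 point(s)
  x = 18: RHS = 5, y in [9, 10]  -> 2 point(s)
Affine points: 19. Add the point at infinity: total = 20.

#E(F_19) = 20


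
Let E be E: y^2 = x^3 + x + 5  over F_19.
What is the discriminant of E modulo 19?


4 a^3 + 27 b^2 = 4*1^3 + 27*5^2 = 4 + 675 = 679
Delta = -16 * (679) = -10864
Delta mod 19 = 4

Delta = 4 (mod 19)


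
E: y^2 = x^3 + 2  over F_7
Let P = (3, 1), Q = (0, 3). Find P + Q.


P != Q, so use the chord formula.
s = (y2 - y1) / (x2 - x1) = (2) / (4) mod 7 = 4
x3 = s^2 - x1 - x2 mod 7 = 4^2 - 3 - 0 = 6
y3 = s (x1 - x3) - y1 mod 7 = 4 * (3 - 6) - 1 = 1

P + Q = (6, 1)


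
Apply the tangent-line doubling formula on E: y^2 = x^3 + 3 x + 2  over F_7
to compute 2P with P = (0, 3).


Doubling: s = (3 x1^2 + a) / (2 y1)
s = (3*0^2 + 3) / (2*3) mod 7 = 4
x3 = s^2 - 2 x1 mod 7 = 4^2 - 2*0 = 2
y3 = s (x1 - x3) - y1 mod 7 = 4 * (0 - 2) - 3 = 3

2P = (2, 3)


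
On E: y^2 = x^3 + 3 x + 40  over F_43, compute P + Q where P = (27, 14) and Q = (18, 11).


P != Q, so use the chord formula.
s = (y2 - y1) / (x2 - x1) = (40) / (34) mod 43 = 29
x3 = s^2 - x1 - x2 mod 43 = 29^2 - 27 - 18 = 22
y3 = s (x1 - x3) - y1 mod 43 = 29 * (27 - 22) - 14 = 2

P + Q = (22, 2)


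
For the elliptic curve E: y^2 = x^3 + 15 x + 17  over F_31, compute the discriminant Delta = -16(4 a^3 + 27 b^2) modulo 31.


4 a^3 + 27 b^2 = 4*15^3 + 27*17^2 = 13500 + 7803 = 21303
Delta = -16 * (21303) = -340848
Delta mod 31 = 28

Delta = 28 (mod 31)


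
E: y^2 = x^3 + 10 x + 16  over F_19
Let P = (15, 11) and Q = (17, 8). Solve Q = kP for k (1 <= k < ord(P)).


Enumerate multiples of P until we hit Q = (17, 8):
  1P = (15, 11)
  2P = (6, 11)
  3P = (17, 8)
Match found at i = 3.

k = 3


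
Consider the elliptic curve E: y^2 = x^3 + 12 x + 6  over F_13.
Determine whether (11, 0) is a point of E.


Check whether y^2 = x^3 + 12 x + 6 (mod 13) for (x, y) = (11, 0).
LHS: y^2 = 0^2 mod 13 = 0
RHS: x^3 + 12 x + 6 = 11^3 + 12*11 + 6 mod 13 = 0
LHS = RHS

Yes, on the curve


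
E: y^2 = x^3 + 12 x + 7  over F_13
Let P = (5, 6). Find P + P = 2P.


Doubling: s = (3 x1^2 + a) / (2 y1)
s = (3*5^2 + 12) / (2*6) mod 13 = 4
x3 = s^2 - 2 x1 mod 13 = 4^2 - 2*5 = 6
y3 = s (x1 - x3) - y1 mod 13 = 4 * (5 - 6) - 6 = 3

2P = (6, 3)


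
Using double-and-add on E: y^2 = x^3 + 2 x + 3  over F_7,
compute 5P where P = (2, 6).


k = 5 = 101_2 (binary, LSB first: 101)
Double-and-add from P = (2, 6):
  bit 0 = 1: acc = O + (2, 6) = (2, 6)
  bit 1 = 0: acc unchanged = (2, 6)
  bit 2 = 1: acc = (2, 6) + (3, 6) = (2, 1)

5P = (2, 1)


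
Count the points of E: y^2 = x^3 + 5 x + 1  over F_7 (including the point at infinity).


For each x in F_7, count y with y^2 = x^3 + 5 x + 1 mod 7:
  x = 0: RHS = 1, y in [1, 6]  -> 2 point(s)
  x = 1: RHS = 0, y in [0]  -> 1 point(s)
  x = 3: RHS = 1, y in [1, 6]  -> 2 point(s)
  x = 4: RHS = 1, y in [1, 6]  -> 2 point(s)
  x = 5: RHS = 4, y in [2, 5]  -> 2 point(s)
  x = 6: RHS = 2, y in [3, 4]  -> 2 point(s)
Affine points: 11. Add the point at infinity: total = 12.

#E(F_7) = 12


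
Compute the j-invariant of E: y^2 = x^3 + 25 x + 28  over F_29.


Delta = -16(4 a^3 + 27 b^2) mod 29 = 10
-1728 * (4 a)^3 = -1728 * (4*25)^3 mod 29 = 3
j = 3 * 10^(-1) mod 29 = 9

j = 9 (mod 29)


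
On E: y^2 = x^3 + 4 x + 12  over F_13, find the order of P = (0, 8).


Compute successive multiples of P until we hit O:
  1P = (0, 8)
  2P = (9, 6)
  3P = (1, 11)
  4P = (8, 7)
  5P = (4, 12)
  6P = (10, 8)
  7P = (3, 5)
  8P = (11, 3)
  ... (continuing to 19P)
  19P = O

ord(P) = 19


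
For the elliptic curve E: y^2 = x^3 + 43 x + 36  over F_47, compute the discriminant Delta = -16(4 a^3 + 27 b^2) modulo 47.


4 a^3 + 27 b^2 = 4*43^3 + 27*36^2 = 318028 + 34992 = 353020
Delta = -16 * (353020) = -5648320
Delta mod 47 = 46

Delta = 46 (mod 47)


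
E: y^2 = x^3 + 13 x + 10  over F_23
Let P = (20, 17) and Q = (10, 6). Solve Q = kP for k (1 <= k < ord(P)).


Enumerate multiples of P until we hit Q = (10, 6):
  1P = (20, 17)
  2P = (12, 10)
  3P = (18, 2)
  4P = (1, 22)
  5P = (5, 19)
  6P = (11, 14)
  7P = (10, 17)
  8P = (16, 6)
  9P = (19, 3)
  10P = (19, 20)
  11P = (16, 17)
  12P = (10, 6)
Match found at i = 12.

k = 12


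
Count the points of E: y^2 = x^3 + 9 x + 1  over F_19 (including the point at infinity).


For each x in F_19, count y with y^2 = x^3 + 9 x + 1 mod 19:
  x = 0: RHS = 1, y in [1, 18]  -> 2 point(s)
  x = 1: RHS = 11, y in [7, 12]  -> 2 point(s)
  x = 3: RHS = 17, y in [6, 13]  -> 2 point(s)
  x = 4: RHS = 6, y in [5, 14]  -> 2 point(s)
  x = 5: RHS = 0, y in [0]  -> 1 point(s)
  x = 6: RHS = 5, y in [9, 10]  -> 2 point(s)
  x = 11: RHS = 6, y in [5, 14]  -> 2 point(s)
  x = 13: RHS = 16, y in [4, 15]  -> 2 point(s)
  x = 16: RHS = 4, y in [2, 17]  -> 2 point(s)
Affine points: 17. Add the point at infinity: total = 18.

#E(F_19) = 18


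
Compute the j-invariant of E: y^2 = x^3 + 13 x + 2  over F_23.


Delta = -16(4 a^3 + 27 b^2) mod 23 = 11
-1728 * (4 a)^3 = -1728 * (4*13)^3 mod 23 = 19
j = 19 * 11^(-1) mod 23 = 8

j = 8 (mod 23)


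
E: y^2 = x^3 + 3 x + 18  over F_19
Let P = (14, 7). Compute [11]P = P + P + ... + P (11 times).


k = 11 = 1011_2 (binary, LSB first: 1101)
Double-and-add from P = (14, 7):
  bit 0 = 1: acc = O + (14, 7) = (14, 7)
  bit 1 = 1: acc = (14, 7) + (17, 17) = (16, 18)
  bit 2 = 0: acc unchanged = (16, 18)
  bit 3 = 1: acc = (16, 18) + (6, 9) = (17, 2)

11P = (17, 2)


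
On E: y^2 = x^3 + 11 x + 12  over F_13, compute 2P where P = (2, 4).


Doubling: s = (3 x1^2 + a) / (2 y1)
s = (3*2^2 + 11) / (2*4) mod 13 = 11
x3 = s^2 - 2 x1 mod 13 = 11^2 - 2*2 = 0
y3 = s (x1 - x3) - y1 mod 13 = 11 * (2 - 0) - 4 = 5

2P = (0, 5)


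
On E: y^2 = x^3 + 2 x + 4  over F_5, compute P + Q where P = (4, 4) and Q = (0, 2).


P != Q, so use the chord formula.
s = (y2 - y1) / (x2 - x1) = (3) / (1) mod 5 = 3
x3 = s^2 - x1 - x2 mod 5 = 3^2 - 4 - 0 = 0
y3 = s (x1 - x3) - y1 mod 5 = 3 * (4 - 0) - 4 = 3

P + Q = (0, 3)


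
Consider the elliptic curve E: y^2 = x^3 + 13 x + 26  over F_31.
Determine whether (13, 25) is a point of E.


Check whether y^2 = x^3 + 13 x + 26 (mod 31) for (x, y) = (13, 25).
LHS: y^2 = 25^2 mod 31 = 5
RHS: x^3 + 13 x + 26 = 13^3 + 13*13 + 26 mod 31 = 5
LHS = RHS

Yes, on the curve


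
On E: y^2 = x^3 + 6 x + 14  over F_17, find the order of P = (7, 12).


Compute successive multiples of P until we hit O:
  1P = (7, 12)
  2P = (3, 5)
  3P = (9, 10)
  4P = (2, 0)
  5P = (9, 7)
  6P = (3, 12)
  7P = (7, 5)
  8P = O

ord(P) = 8


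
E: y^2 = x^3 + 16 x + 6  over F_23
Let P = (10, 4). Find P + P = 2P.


Doubling: s = (3 x1^2 + a) / (2 y1)
s = (3*10^2 + 16) / (2*4) mod 23 = 5
x3 = s^2 - 2 x1 mod 23 = 5^2 - 2*10 = 5
y3 = s (x1 - x3) - y1 mod 23 = 5 * (10 - 5) - 4 = 21

2P = (5, 21)


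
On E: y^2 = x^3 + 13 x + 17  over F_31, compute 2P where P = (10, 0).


k = 2 = 10_2 (binary, LSB first: 01)
Double-and-add from P = (10, 0):
  bit 0 = 0: acc unchanged = O
  bit 1 = 1: acc = O + O = O

2P = O


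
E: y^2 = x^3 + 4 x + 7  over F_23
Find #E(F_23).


For each x in F_23, count y with y^2 = x^3 + 4 x + 7 mod 23:
  x = 1: RHS = 12, y in [9, 14]  -> 2 point(s)
  x = 2: RHS = 0, y in [0]  -> 1 point(s)
  x = 3: RHS = 0, y in [0]  -> 1 point(s)
  x = 4: RHS = 18, y in [8, 15]  -> 2 point(s)
  x = 9: RHS = 13, y in [6, 17]  -> 2 point(s)
  x = 10: RHS = 12, y in [9, 14]  -> 2 point(s)
  x = 11: RHS = 2, y in [5, 18]  -> 2 point(s)
  x = 12: RHS = 12, y in [9, 14]  -> 2 point(s)
  x = 13: RHS = 2, y in [5, 18]  -> 2 point(s)
  x = 14: RHS = 1, y in [1, 22]  -> 2 point(s)
  x = 16: RHS = 4, y in [2, 21]  -> 2 point(s)
  x = 18: RHS = 0, y in [0]  -> 1 point(s)
  x = 22: RHS = 2, y in [5, 18]  -> 2 point(s)
Affine points: 23. Add the point at infinity: total = 24.

#E(F_23) = 24


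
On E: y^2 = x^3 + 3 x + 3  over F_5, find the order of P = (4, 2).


Compute successive multiples of P until we hit O:
  1P = (4, 2)
  2P = (3, 2)
  3P = (3, 3)
  4P = (4, 3)
  5P = O

ord(P) = 5


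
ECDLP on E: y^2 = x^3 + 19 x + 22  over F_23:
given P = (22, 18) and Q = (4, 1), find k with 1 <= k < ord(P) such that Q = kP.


Enumerate multiples of P until we hit Q = (4, 1):
  1P = (22, 18)
  2P = (5, 9)
  3P = (4, 1)
Match found at i = 3.

k = 3


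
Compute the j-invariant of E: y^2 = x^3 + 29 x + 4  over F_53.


Delta = -16(4 a^3 + 27 b^2) mod 53 = 38
-1728 * (4 a)^3 = -1728 * (4*29)^3 mod 53 = 12
j = 12 * 38^(-1) mod 53 = 31

j = 31 (mod 53)


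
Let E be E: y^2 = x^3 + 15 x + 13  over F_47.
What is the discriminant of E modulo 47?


4 a^3 + 27 b^2 = 4*15^3 + 27*13^2 = 13500 + 4563 = 18063
Delta = -16 * (18063) = -289008
Delta mod 47 = 42

Delta = 42 (mod 47)


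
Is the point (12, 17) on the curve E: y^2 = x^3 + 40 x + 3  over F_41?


Check whether y^2 = x^3 + 40 x + 3 (mod 41) for (x, y) = (12, 17).
LHS: y^2 = 17^2 mod 41 = 2
RHS: x^3 + 40 x + 3 = 12^3 + 40*12 + 3 mod 41 = 38
LHS != RHS

No, not on the curve


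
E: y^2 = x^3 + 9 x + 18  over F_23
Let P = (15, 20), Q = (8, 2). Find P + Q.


P != Q, so use the chord formula.
s = (y2 - y1) / (x2 - x1) = (5) / (16) mod 23 = 19
x3 = s^2 - x1 - x2 mod 23 = 19^2 - 15 - 8 = 16
y3 = s (x1 - x3) - y1 mod 23 = 19 * (15 - 16) - 20 = 7

P + Q = (16, 7)


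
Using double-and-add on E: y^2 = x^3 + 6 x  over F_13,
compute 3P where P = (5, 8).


k = 3 = 11_2 (binary, LSB first: 11)
Double-and-add from P = (5, 8):
  bit 0 = 1: acc = O + (5, 8) = (5, 8)
  bit 1 = 1: acc = (5, 8) + (4, 6) = (8, 12)

3P = (8, 12)


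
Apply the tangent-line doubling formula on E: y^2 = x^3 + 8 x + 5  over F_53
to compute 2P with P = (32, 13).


Doubling: s = (3 x1^2 + a) / (2 y1)
s = (3*32^2 + 8) / (2*13) mod 53 = 41
x3 = s^2 - 2 x1 mod 53 = 41^2 - 2*32 = 27
y3 = s (x1 - x3) - y1 mod 53 = 41 * (32 - 27) - 13 = 33

2P = (27, 33)


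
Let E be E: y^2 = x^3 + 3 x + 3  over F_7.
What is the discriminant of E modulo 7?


4 a^3 + 27 b^2 = 4*3^3 + 27*3^2 = 108 + 243 = 351
Delta = -16 * (351) = -5616
Delta mod 7 = 5

Delta = 5 (mod 7)


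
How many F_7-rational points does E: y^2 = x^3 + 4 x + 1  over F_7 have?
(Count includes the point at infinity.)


For each x in F_7, count y with y^2 = x^3 + 4 x + 1 mod 7:
  x = 0: RHS = 1, y in [1, 6]  -> 2 point(s)
  x = 4: RHS = 4, y in [2, 5]  -> 2 point(s)
Affine points: 4. Add the point at infinity: total = 5.

#E(F_7) = 5


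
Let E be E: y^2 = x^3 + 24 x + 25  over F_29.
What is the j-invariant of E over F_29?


Delta = -16(4 a^3 + 27 b^2) mod 29 = 15
-1728 * (4 a)^3 = -1728 * (4*24)^3 mod 29 = 19
j = 19 * 15^(-1) mod 29 = 9

j = 9 (mod 29)


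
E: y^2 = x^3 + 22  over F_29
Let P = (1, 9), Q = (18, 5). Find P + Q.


P != Q, so use the chord formula.
s = (y2 - y1) / (x2 - x1) = (25) / (17) mod 29 = 10
x3 = s^2 - x1 - x2 mod 29 = 10^2 - 1 - 18 = 23
y3 = s (x1 - x3) - y1 mod 29 = 10 * (1 - 23) - 9 = 3

P + Q = (23, 3)


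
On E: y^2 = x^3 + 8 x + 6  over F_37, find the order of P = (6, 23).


Compute successive multiples of P until we hit O:
  1P = (6, 23)
  2P = (18, 32)
  3P = (2, 17)
  4P = (22, 27)
  5P = (16, 30)
  6P = (24, 31)
  7P = (4, 19)
  8P = (31, 1)
  ... (continuing to 36P)
  36P = O

ord(P) = 36


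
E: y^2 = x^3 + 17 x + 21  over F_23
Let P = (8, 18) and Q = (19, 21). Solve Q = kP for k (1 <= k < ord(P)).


Enumerate multiples of P until we hit Q = (19, 21):
  1P = (8, 18)
  2P = (19, 21)
Match found at i = 2.

k = 2


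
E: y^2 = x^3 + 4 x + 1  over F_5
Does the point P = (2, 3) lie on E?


Check whether y^2 = x^3 + 4 x + 1 (mod 5) for (x, y) = (2, 3).
LHS: y^2 = 3^2 mod 5 = 4
RHS: x^3 + 4 x + 1 = 2^3 + 4*2 + 1 mod 5 = 2
LHS != RHS

No, not on the curve


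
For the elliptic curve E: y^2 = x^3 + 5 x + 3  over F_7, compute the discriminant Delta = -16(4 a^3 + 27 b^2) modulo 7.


4 a^3 + 27 b^2 = 4*5^3 + 27*3^2 = 500 + 243 = 743
Delta = -16 * (743) = -11888
Delta mod 7 = 5

Delta = 5 (mod 7)


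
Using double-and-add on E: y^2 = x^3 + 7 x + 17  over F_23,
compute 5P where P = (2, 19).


k = 5 = 101_2 (binary, LSB first: 101)
Double-and-add from P = (2, 19):
  bit 0 = 1: acc = O + (2, 19) = (2, 19)
  bit 1 = 0: acc unchanged = (2, 19)
  bit 2 = 1: acc = (2, 19) + (2, 19) = (2, 4)

5P = (2, 4)


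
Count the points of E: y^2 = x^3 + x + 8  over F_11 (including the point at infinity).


For each x in F_11, count y with y^2 = x^3 + 1 x + 8 mod 11:
  x = 3: RHS = 5, y in [4, 7]  -> 2 point(s)
  x = 8: RHS = 0, y in [0]  -> 1 point(s)
  x = 9: RHS = 9, y in [3, 8]  -> 2 point(s)
Affine points: 5. Add the point at infinity: total = 6.

#E(F_11) = 6


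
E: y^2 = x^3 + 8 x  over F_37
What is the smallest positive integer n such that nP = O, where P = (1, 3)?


Compute successive multiples of P until we hit O:
  1P = (1, 3)
  2P = (25, 27)
  3P = (12, 23)
  4P = (27, 17)
  5P = (36, 18)
  6P = (10, 9)
  7P = (10, 28)
  8P = (36, 19)
  ... (continuing to 13P)
  13P = O

ord(P) = 13


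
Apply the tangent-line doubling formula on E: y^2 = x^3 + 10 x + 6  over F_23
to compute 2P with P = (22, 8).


Doubling: s = (3 x1^2 + a) / (2 y1)
s = (3*22^2 + 10) / (2*8) mod 23 = 8
x3 = s^2 - 2 x1 mod 23 = 8^2 - 2*22 = 20
y3 = s (x1 - x3) - y1 mod 23 = 8 * (22 - 20) - 8 = 8

2P = (20, 8)


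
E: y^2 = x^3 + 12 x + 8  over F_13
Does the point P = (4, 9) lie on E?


Check whether y^2 = x^3 + 12 x + 8 (mod 13) for (x, y) = (4, 9).
LHS: y^2 = 9^2 mod 13 = 3
RHS: x^3 + 12 x + 8 = 4^3 + 12*4 + 8 mod 13 = 3
LHS = RHS

Yes, on the curve


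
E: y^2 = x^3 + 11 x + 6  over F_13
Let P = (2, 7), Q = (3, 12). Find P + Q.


P != Q, so use the chord formula.
s = (y2 - y1) / (x2 - x1) = (5) / (1) mod 13 = 5
x3 = s^2 - x1 - x2 mod 13 = 5^2 - 2 - 3 = 7
y3 = s (x1 - x3) - y1 mod 13 = 5 * (2 - 7) - 7 = 7

P + Q = (7, 7)


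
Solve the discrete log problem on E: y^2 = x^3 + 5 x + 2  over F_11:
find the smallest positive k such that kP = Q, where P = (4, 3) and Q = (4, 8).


Enumerate multiples of P until we hit Q = (4, 8):
  1P = (4, 3)
  2P = (8, 2)
  3P = (8, 9)
  4P = (4, 8)
Match found at i = 4.

k = 4


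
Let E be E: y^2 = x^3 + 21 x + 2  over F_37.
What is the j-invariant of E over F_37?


Delta = -16(4 a^3 + 27 b^2) mod 37 = 10
-1728 * (4 a)^3 = -1728 * (4*21)^3 mod 37 = 11
j = 11 * 10^(-1) mod 37 = 27

j = 27 (mod 37)


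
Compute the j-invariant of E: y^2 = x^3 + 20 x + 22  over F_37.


Delta = -16(4 a^3 + 27 b^2) mod 37 = 5
-1728 * (4 a)^3 = -1728 * (4*20)^3 mod 37 = 8
j = 8 * 5^(-1) mod 37 = 9

j = 9 (mod 37)


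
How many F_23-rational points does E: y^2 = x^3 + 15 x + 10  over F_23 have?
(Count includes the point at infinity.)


For each x in F_23, count y with y^2 = x^3 + 15 x + 10 mod 23:
  x = 1: RHS = 3, y in [7, 16]  -> 2 point(s)
  x = 2: RHS = 2, y in [5, 18]  -> 2 point(s)
  x = 3: RHS = 13, y in [6, 17]  -> 2 point(s)
  x = 5: RHS = 3, y in [7, 16]  -> 2 point(s)
  x = 9: RHS = 0, y in [0]  -> 1 point(s)
  x = 12: RHS = 9, y in [3, 20]  -> 2 point(s)
  x = 17: RHS = 3, y in [7, 16]  -> 2 point(s)
  x = 19: RHS = 1, y in [1, 22]  -> 2 point(s)
  x = 21: RHS = 18, y in [8, 15]  -> 2 point(s)
Affine points: 17. Add the point at infinity: total = 18.

#E(F_23) = 18


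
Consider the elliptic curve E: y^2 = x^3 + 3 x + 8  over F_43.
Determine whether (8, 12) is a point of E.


Check whether y^2 = x^3 + 3 x + 8 (mod 43) for (x, y) = (8, 12).
LHS: y^2 = 12^2 mod 43 = 15
RHS: x^3 + 3 x + 8 = 8^3 + 3*8 + 8 mod 43 = 28
LHS != RHS

No, not on the curve


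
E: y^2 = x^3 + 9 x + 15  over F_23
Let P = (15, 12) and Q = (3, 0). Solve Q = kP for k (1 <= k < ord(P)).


Enumerate multiples of P until we hit Q = (3, 0):
  1P = (15, 12)
  2P = (6, 3)
  3P = (3, 0)
Match found at i = 3.

k = 3


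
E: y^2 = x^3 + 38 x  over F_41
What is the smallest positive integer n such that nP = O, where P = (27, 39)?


Compute successive multiples of P until we hit O:
  1P = (27, 39)
  2P = (33, 39)
  3P = (22, 2)
  4P = (32, 6)
  5P = (19, 23)
  6P = (40, 17)
  7P = (38, 8)
  8P = (8, 23)
  ... (continuing to 34P)
  34P = O

ord(P) = 34


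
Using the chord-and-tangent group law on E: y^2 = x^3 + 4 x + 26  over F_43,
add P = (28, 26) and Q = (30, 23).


P != Q, so use the chord formula.
s = (y2 - y1) / (x2 - x1) = (40) / (2) mod 43 = 20
x3 = s^2 - x1 - x2 mod 43 = 20^2 - 28 - 30 = 41
y3 = s (x1 - x3) - y1 mod 43 = 20 * (28 - 41) - 26 = 15

P + Q = (41, 15)


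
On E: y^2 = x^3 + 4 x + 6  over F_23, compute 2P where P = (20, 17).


Doubling: s = (3 x1^2 + a) / (2 y1)
s = (3*20^2 + 4) / (2*17) mod 23 = 7
x3 = s^2 - 2 x1 mod 23 = 7^2 - 2*20 = 9
y3 = s (x1 - x3) - y1 mod 23 = 7 * (20 - 9) - 17 = 14

2P = (9, 14)


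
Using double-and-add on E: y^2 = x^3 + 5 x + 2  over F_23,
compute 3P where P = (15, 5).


k = 3 = 11_2 (binary, LSB first: 11)
Double-and-add from P = (15, 5):
  bit 0 = 1: acc = O + (15, 5) = (15, 5)
  bit 1 = 1: acc = (15, 5) + (17, 20) = (7, 9)

3P = (7, 9)


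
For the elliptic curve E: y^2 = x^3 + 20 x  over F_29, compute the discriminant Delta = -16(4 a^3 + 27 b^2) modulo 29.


4 a^3 + 27 b^2 = 4*20^3 + 27*0^2 = 32000 + 0 = 32000
Delta = -16 * (32000) = -512000
Delta mod 29 = 24

Delta = 24 (mod 29)


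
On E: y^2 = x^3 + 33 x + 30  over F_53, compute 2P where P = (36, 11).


Doubling: s = (3 x1^2 + a) / (2 y1)
s = (3*36^2 + 33) / (2*11) mod 53 = 12
x3 = s^2 - 2 x1 mod 53 = 12^2 - 2*36 = 19
y3 = s (x1 - x3) - y1 mod 53 = 12 * (36 - 19) - 11 = 34

2P = (19, 34)


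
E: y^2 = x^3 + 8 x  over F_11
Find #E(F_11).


For each x in F_11, count y with y^2 = x^3 + 8 x + 0 mod 11:
  x = 0: RHS = 0, y in [0]  -> 1 point(s)
  x = 1: RHS = 9, y in [3, 8]  -> 2 point(s)
  x = 5: RHS = 0, y in [0]  -> 1 point(s)
  x = 6: RHS = 0, y in [0]  -> 1 point(s)
  x = 7: RHS = 3, y in [5, 6]  -> 2 point(s)
  x = 8: RHS = 4, y in [2, 9]  -> 2 point(s)
  x = 9: RHS = 9, y in [3, 8]  -> 2 point(s)
Affine points: 11. Add the point at infinity: total = 12.

#E(F_11) = 12


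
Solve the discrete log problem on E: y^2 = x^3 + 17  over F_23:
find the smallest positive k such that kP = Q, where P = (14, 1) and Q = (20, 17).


Enumerate multiples of P until we hit Q = (20, 17):
  1P = (14, 1)
  2P = (20, 6)
  3P = (21, 20)
  4P = (1, 8)
  5P = (17, 13)
  6P = (8, 0)
  7P = (17, 10)
  8P = (1, 15)
  9P = (21, 3)
  10P = (20, 17)
Match found at i = 10.

k = 10


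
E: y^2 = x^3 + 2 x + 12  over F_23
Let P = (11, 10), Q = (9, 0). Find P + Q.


P != Q, so use the chord formula.
s = (y2 - y1) / (x2 - x1) = (13) / (21) mod 23 = 5
x3 = s^2 - x1 - x2 mod 23 = 5^2 - 11 - 9 = 5
y3 = s (x1 - x3) - y1 mod 23 = 5 * (11 - 5) - 10 = 20

P + Q = (5, 20)


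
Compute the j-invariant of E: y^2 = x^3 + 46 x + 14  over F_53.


Delta = -16(4 a^3 + 27 b^2) mod 53 = 32
-1728 * (4 a)^3 = -1728 * (4*46)^3 mod 53 = 2
j = 2 * 32^(-1) mod 53 = 10

j = 10 (mod 53)


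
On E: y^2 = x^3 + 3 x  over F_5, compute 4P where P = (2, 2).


k = 4 = 100_2 (binary, LSB first: 001)
Double-and-add from P = (2, 2):
  bit 0 = 0: acc unchanged = O
  bit 1 = 0: acc unchanged = O
  bit 2 = 1: acc = O + (4, 4) = (4, 4)

4P = (4, 4)


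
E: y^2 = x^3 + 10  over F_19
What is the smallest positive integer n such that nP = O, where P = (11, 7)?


Compute successive multiples of P until we hit O:
  1P = (11, 7)
  2P = (4, 13)
  3P = (9, 13)
  4P = (8, 3)
  5P = (6, 6)
  6P = (18, 3)
  7P = (7, 7)
  8P = (1, 12)
  ... (continuing to 19P)
  19P = O

ord(P) = 19
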